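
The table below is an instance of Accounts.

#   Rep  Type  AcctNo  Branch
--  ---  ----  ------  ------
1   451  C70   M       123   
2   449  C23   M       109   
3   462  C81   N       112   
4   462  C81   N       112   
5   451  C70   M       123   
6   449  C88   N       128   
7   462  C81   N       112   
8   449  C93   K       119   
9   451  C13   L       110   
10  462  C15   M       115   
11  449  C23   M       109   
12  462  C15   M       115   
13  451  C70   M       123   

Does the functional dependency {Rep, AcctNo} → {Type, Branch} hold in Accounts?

Yes

(Rep=451, AcctNo=M): rows 1, 5, 13 → {Type,Branch} = (C70, 123), (C70, 123), (C70, 123) ✓
(Rep=449, AcctNo=M): rows 2, 11 → {Type,Branch} = (C23, 109), (C23, 109) ✓
(Rep=462, AcctNo=N): rows 3, 4, 7 → {Type,Branch} = (C81, 112), (C81, 112), (C81, 112) ✓
(Rep=449, AcctNo=N): row 6 → {Type,Branch} = (C88, 128) ✓
(Rep=449, AcctNo=K): row 8 → {Type,Branch} = (C93, 119) ✓
(Rep=451, AcctNo=L): row 9 → {Type,Branch} = (C13, 110) ✓
(Rep=462, AcctNo=M): rows 10, 12 → {Type,Branch} = (C15, 115), (C15, 115) ✓
Every {Rep, AcctNo} value is associated with a single {Type, Branch} value, so {Rep, AcctNo} → {Type, Branch} holds.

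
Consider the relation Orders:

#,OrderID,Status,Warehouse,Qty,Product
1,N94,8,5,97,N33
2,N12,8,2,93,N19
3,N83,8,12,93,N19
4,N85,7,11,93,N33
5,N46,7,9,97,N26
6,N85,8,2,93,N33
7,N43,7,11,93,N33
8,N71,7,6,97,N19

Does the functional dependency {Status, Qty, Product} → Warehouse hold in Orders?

No

(Status=8, Qty=97, Product=N33): row 1 → Warehouse = 5 ✓
(Status=8, Qty=93, Product=N19): rows 2, 3 → Warehouse takes values {2, 12} — violation
(Status=7, Qty=93, Product=N33): rows 4, 7 → Warehouse = 11, 11 ✓
(Status=7, Qty=97, Product=N26): row 5 → Warehouse = 9 ✓
(Status=8, Qty=93, Product=N33): row 6 → Warehouse = 2 ✓
(Status=7, Qty=97, Product=N19): row 8 → Warehouse = 6 ✓
Two rows agree on {Status, Qty, Product} but differ on Warehouse, so {Status, Qty, Product} → Warehouse does not hold.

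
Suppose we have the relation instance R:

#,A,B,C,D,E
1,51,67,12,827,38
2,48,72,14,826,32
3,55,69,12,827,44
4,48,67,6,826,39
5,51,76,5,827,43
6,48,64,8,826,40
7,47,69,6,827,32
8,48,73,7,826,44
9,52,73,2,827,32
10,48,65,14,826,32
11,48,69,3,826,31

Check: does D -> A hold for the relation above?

D=827: rows 1, 3, 5, 7, 9 → A takes values {51, 55, 47, 52} — violation
D=826: rows 2, 4, 6, 8, 10, 11 → A = 48, 48, 48, 48, 48, 48 ✓
Two rows agree on D but differ on A, so D -> A does not hold.

No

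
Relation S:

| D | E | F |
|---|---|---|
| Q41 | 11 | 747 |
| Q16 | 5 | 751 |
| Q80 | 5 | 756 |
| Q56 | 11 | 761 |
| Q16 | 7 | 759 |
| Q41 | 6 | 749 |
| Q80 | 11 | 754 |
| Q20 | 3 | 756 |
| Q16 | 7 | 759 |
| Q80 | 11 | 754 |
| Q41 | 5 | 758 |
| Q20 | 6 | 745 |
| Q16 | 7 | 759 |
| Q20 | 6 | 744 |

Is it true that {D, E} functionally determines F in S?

(D=Q41, E=11): 1 row → F = 747 ✓
(D=Q16, E=5): 1 row → F = 751 ✓
(D=Q80, E=5): 1 row → F = 756 ✓
(D=Q56, E=11): 1 row → F = 761 ✓
(D=Q16, E=7): 3 rows → F = 759, 759, 759 ✓
(D=Q41, E=6): 1 row → F = 749 ✓
(D=Q80, E=11): 2 rows → F = 754, 754 ✓
(D=Q20, E=3): 1 row → F = 756 ✓
(D=Q41, E=5): 1 row → F = 758 ✓
(D=Q20, E=6): 2 rows → F takes values {745, 744} — violation
Two rows agree on {D, E} but differ on F, so {D, E} -> F does not hold.

No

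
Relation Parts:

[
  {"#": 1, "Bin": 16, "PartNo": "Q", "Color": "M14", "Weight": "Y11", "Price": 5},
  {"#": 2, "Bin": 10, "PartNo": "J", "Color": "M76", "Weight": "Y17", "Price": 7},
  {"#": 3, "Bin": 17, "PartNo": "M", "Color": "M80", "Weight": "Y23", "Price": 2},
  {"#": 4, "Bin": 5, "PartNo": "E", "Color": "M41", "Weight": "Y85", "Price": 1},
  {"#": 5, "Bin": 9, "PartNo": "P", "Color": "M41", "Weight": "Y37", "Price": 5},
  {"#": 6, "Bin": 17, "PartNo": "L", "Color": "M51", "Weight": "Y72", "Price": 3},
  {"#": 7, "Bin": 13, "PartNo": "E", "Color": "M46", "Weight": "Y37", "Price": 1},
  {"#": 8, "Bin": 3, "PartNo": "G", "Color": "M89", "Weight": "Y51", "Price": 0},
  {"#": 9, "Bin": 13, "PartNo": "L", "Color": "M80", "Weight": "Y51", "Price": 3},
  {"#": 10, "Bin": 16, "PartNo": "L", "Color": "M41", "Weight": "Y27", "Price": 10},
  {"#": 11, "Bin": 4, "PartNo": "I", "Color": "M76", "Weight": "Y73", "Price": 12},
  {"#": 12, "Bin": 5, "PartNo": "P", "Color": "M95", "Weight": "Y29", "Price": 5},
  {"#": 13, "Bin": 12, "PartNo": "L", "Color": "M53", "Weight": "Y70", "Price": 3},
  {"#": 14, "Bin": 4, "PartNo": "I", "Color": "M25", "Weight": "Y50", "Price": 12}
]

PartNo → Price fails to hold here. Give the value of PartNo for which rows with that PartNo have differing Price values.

PartNo=Q: row 1 → Price = 5 ✓
PartNo=J: row 2 → Price = 7 ✓
PartNo=M: row 3 → Price = 2 ✓
PartNo=E: rows 4, 7 → Price = 1, 1 ✓
PartNo=P: rows 5, 12 → Price = 5, 5 ✓
PartNo=L: rows 6, 9, 10, 13 → Price takes values {3, 10} — violation
PartNo=G: row 8 → Price = 0 ✓
PartNo=I: rows 11, 14 → Price = 12, 12 ✓
The only PartNo value with inconsistent Price is PartNo=L.

L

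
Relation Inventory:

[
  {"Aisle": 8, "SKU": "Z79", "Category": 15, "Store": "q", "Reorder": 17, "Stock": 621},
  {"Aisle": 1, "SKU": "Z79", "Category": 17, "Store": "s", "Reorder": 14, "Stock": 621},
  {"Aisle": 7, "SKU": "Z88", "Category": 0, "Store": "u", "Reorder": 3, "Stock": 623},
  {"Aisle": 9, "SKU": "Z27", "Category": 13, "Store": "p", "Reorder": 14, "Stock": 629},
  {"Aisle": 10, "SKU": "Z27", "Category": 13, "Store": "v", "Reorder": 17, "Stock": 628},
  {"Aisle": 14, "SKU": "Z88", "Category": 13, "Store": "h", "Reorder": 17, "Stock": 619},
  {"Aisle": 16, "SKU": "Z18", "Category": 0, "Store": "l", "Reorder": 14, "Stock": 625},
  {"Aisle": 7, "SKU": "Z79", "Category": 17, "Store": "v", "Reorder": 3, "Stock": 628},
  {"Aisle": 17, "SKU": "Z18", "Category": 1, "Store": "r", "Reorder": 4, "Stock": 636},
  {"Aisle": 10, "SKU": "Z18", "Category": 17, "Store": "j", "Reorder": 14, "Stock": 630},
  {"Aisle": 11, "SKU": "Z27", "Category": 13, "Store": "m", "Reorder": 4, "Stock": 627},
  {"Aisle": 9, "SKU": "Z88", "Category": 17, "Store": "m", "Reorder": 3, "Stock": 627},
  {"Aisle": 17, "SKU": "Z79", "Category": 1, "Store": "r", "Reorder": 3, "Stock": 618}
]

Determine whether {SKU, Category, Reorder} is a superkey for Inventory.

Yes

All 13 rows have distinct {SKU, Category, Reorder} values, so {SKU, Category, Reorder} → (all attributes) holds and {SKU, Category, Reorder} is a superkey.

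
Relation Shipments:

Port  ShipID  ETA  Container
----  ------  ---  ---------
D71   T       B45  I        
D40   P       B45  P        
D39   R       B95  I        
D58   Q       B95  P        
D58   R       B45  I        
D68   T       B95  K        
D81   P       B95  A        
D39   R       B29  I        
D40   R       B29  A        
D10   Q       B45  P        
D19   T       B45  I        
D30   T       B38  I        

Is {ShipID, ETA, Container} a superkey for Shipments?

No

Two distinct rows share (ShipID=T, ETA=B45, Container=I), so {ShipID, ETA, Container} does not determine every attribute — not a superkey.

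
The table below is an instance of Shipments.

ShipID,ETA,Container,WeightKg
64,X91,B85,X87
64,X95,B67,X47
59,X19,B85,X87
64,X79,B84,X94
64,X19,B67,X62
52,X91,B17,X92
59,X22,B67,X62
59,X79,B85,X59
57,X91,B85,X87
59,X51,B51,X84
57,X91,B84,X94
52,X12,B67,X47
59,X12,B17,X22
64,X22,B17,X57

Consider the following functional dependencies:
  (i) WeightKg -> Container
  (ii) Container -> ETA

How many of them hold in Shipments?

(i) WeightKg -> Container: every LHS value maps to a single RHS value — holds.
(ii) Container -> ETA: Container=B85: 4 rows → ETA takes values {X91, X19, X79} — violation; Container=B67: 4 rows → ETA takes values {X95, X19, X22, X12} — violation; Container=B84: 2 rows → ETA takes values {X79, X91} — violation; Container=B17: 3 rows → ETA takes values {X91, X12, X22} — violation — fails.
1 of the 2 dependencies holds.

1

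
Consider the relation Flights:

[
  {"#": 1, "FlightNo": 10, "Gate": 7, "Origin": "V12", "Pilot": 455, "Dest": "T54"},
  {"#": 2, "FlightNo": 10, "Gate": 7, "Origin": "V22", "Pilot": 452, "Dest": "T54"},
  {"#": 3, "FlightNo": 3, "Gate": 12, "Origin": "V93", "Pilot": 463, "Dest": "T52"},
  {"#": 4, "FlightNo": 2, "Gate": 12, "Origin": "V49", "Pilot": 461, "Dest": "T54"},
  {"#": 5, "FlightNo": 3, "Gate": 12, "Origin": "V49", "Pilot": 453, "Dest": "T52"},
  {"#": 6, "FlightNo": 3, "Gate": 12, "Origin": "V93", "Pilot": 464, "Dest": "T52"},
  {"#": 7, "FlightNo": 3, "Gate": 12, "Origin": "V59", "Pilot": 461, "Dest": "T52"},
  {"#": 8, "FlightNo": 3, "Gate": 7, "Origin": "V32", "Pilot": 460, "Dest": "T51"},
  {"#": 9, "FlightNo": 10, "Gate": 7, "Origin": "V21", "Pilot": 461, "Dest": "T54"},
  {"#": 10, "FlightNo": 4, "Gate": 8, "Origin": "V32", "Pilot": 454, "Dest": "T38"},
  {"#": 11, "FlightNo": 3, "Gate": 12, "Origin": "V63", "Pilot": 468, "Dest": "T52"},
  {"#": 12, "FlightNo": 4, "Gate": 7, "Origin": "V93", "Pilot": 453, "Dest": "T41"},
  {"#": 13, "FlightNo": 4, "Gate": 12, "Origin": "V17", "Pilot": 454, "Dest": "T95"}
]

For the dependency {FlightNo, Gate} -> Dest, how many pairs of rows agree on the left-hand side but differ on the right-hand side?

0

(FlightNo=10, Gate=7): all 3 rows agree on Dest — 0 pairs.
(FlightNo=3, Gate=12): all 5 rows agree on Dest — 0 pairs.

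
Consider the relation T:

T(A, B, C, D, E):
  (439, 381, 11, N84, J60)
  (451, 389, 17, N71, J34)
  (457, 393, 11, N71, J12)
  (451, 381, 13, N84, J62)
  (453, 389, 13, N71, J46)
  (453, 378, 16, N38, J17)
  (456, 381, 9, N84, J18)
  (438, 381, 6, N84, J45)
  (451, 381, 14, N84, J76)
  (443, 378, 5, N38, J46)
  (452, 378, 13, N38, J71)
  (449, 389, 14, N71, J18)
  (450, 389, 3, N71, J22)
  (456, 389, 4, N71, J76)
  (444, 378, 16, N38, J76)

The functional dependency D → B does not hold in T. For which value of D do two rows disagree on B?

N71

D=N84: 5 rows → B = 381, 381, 381, 381, 381 ✓
D=N71: 6 rows → B takes values {389, 393} — violation
D=N38: 4 rows → B = 378, 378, 378, 378 ✓
The only D value with inconsistent B is D=N71.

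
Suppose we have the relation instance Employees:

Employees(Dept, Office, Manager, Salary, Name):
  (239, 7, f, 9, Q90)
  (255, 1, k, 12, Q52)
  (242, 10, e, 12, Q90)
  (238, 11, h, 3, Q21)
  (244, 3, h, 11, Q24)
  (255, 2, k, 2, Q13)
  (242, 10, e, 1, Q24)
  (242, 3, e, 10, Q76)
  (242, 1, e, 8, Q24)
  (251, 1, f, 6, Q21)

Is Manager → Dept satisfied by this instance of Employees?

Manager=f: 2 rows → Dept takes values {239, 251} — violation
Manager=k: 2 rows → Dept = 255, 255 ✓
Manager=e: 4 rows → Dept = 242, 242, 242, 242 ✓
Manager=h: 2 rows → Dept takes values {238, 244} — violation
Two rows agree on Manager but differ on Dept, so Manager → Dept does not hold.

No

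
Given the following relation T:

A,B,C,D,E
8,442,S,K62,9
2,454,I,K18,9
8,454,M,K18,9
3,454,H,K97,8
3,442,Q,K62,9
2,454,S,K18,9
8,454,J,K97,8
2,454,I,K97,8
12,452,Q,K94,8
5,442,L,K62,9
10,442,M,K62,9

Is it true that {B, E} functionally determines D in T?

(B=442, E=9): 4 rows → D = K62, K62, K62, K62 ✓
(B=454, E=9): 3 rows → D = K18, K18, K18 ✓
(B=454, E=8): 3 rows → D = K97, K97, K97 ✓
(B=452, E=8): 1 row → D = K94 ✓
Every {B, E} value is associated with a single D value, so {B, E} -> D holds.

Yes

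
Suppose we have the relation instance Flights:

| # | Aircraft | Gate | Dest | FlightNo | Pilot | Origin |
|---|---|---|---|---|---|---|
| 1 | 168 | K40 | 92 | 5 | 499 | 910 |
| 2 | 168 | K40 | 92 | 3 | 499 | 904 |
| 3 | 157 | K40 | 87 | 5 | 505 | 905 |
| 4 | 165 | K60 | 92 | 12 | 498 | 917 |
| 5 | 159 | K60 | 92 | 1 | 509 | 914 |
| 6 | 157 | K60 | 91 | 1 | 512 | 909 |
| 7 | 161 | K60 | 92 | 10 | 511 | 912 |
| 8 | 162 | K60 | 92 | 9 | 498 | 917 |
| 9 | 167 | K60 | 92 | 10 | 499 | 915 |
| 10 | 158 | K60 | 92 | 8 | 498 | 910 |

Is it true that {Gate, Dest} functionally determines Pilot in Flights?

No

(Gate=K40, Dest=92): rows 1, 2 → Pilot = 499, 499 ✓
(Gate=K40, Dest=87): row 3 → Pilot = 505 ✓
(Gate=K60, Dest=92): rows 4, 5, 7, 8, 9, 10 → Pilot takes values {498, 509, 511, 499} — violation
(Gate=K60, Dest=91): row 6 → Pilot = 512 ✓
Two rows agree on {Gate, Dest} but differ on Pilot, so {Gate, Dest} -> Pilot does not hold.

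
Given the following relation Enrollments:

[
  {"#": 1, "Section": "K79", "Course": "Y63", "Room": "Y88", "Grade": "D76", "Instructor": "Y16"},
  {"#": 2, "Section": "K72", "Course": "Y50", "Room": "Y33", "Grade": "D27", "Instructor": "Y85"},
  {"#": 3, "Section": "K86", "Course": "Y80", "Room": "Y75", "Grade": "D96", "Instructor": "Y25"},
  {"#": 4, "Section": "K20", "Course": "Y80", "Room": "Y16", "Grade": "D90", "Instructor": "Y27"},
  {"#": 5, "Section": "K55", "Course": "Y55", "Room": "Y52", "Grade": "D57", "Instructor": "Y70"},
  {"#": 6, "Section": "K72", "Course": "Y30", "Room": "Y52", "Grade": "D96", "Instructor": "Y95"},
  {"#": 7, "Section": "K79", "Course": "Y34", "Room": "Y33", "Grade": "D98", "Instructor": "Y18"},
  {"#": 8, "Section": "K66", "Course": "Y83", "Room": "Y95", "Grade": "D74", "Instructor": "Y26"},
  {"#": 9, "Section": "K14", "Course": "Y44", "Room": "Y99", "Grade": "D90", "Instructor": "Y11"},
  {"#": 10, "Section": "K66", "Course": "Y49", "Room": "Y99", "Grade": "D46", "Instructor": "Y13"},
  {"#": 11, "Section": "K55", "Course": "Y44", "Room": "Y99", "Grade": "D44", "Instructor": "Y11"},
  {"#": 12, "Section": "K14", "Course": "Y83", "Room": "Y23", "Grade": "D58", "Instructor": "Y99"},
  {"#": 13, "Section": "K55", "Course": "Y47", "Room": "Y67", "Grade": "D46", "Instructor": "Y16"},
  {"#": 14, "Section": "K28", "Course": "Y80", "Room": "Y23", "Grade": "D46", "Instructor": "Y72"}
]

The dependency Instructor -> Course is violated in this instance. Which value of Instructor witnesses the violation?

Instructor=Y16: rows 1, 13 → Course takes values {Y63, Y47} — violation
Instructor=Y85: row 2 → Course = Y50 ✓
Instructor=Y25: row 3 → Course = Y80 ✓
Instructor=Y27: row 4 → Course = Y80 ✓
Instructor=Y70: row 5 → Course = Y55 ✓
Instructor=Y95: row 6 → Course = Y30 ✓
Instructor=Y18: row 7 → Course = Y34 ✓
Instructor=Y26: row 8 → Course = Y83 ✓
Instructor=Y11: rows 9, 11 → Course = Y44, Y44 ✓
Instructor=Y13: row 10 → Course = Y49 ✓
Instructor=Y99: row 12 → Course = Y83 ✓
Instructor=Y72: row 14 → Course = Y80 ✓
The only Instructor value with inconsistent Course is Instructor=Y16.

Y16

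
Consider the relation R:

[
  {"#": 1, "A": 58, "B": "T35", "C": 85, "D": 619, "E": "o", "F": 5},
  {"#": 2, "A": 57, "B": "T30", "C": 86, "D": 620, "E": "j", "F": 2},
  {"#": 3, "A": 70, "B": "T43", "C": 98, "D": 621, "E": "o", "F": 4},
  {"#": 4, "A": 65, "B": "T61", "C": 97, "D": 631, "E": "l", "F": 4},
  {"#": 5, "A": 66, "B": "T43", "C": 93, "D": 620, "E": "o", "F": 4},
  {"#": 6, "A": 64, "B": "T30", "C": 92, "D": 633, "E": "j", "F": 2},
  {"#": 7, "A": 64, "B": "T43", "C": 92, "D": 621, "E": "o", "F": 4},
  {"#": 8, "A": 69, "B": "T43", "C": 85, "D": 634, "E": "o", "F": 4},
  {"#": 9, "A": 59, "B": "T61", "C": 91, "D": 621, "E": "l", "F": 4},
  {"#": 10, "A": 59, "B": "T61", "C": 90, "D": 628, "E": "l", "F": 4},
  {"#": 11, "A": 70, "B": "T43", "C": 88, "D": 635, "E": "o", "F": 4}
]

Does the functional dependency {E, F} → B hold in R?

(E=o, F=5): row 1 → B = T35 ✓
(E=j, F=2): rows 2, 6 → B = T30, T30 ✓
(E=o, F=4): rows 3, 5, 7, 8, 11 → B = T43, T43, T43, T43, T43 ✓
(E=l, F=4): rows 4, 9, 10 → B = T61, T61, T61 ✓
Every {E, F} value is associated with a single B value, so {E, F} → B holds.

Yes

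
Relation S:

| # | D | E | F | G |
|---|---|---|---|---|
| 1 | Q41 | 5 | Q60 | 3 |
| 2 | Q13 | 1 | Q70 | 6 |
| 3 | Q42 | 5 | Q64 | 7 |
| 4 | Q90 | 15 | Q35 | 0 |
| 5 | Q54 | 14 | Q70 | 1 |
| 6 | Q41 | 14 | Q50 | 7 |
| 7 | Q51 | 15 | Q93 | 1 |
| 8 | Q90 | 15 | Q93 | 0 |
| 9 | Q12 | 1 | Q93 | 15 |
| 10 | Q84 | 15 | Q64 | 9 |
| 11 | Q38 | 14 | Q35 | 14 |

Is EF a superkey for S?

No

Rows 7 and 8 have the same EF value (E=15, F=Q93) but are distinct tuples, so EF does not determine every attribute — not a superkey.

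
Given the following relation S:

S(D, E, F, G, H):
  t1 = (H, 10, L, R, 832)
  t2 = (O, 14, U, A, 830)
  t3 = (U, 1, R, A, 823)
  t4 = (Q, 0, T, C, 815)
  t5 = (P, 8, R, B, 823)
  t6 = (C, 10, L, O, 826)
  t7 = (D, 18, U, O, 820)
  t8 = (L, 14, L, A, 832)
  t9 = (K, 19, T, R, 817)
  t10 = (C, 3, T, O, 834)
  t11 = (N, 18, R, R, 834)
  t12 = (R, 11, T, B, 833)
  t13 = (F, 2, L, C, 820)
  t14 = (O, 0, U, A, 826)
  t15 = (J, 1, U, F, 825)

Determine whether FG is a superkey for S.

Rows 2 and 14 have the same FG value (F=U, G=A) but are distinct tuples, so FG does not determine every attribute — not a superkey.

No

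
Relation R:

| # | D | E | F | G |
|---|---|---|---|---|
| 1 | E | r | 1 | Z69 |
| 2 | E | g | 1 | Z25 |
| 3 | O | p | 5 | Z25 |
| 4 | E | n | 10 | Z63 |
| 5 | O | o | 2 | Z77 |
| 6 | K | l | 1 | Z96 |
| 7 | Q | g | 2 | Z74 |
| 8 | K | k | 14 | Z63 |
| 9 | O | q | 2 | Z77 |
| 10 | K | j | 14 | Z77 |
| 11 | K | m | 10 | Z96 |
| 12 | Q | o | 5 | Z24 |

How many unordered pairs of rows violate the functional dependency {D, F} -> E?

(D=E, F=1): violating pairs (1,2) — 1 pair.
(D=O, F=2): violating pairs (5,9) — 1 pair.
(D=K, F=14): violating pairs (8,10) — 1 pair.

3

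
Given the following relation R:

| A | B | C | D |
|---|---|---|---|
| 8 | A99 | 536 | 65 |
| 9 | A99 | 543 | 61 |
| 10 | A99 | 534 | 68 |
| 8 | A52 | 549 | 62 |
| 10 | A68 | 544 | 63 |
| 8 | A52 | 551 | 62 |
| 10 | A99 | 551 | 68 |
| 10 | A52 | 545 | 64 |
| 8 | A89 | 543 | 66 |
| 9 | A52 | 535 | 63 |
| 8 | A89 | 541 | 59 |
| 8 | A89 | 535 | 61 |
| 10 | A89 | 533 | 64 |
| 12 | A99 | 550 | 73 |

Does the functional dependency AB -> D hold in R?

(A=8, B=A99): 1 row → D = 65 ✓
(A=9, B=A99): 1 row → D = 61 ✓
(A=10, B=A99): 2 rows → D = 68, 68 ✓
(A=8, B=A52): 2 rows → D = 62, 62 ✓
(A=10, B=A68): 1 row → D = 63 ✓
(A=10, B=A52): 1 row → D = 64 ✓
(A=8, B=A89): 3 rows → D takes values {66, 59, 61} — violation
(A=9, B=A52): 1 row → D = 63 ✓
(A=10, B=A89): 1 row → D = 64 ✓
(A=12, B=A99): 1 row → D = 73 ✓
Two rows agree on AB but differ on D, so AB -> D does not hold.

No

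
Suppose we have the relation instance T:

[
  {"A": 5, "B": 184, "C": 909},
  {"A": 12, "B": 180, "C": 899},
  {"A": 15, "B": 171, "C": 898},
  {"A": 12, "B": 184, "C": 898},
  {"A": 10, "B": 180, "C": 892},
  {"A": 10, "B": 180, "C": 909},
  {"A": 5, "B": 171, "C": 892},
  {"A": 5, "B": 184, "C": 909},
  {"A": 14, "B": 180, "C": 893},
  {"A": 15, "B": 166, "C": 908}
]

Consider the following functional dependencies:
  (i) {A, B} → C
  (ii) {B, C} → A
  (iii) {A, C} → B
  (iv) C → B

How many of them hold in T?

2

(i) {A, B} → C: (A=10, B=180): 2 rows → C takes values {892, 909} — violation — fails.
(ii) {B, C} → A: every LHS value maps to a single RHS value — holds.
(iii) {A, C} → B: every LHS value maps to a single RHS value — holds.
(iv) C → B: C=909: 3 rows → B takes values {184, 180} — violation; C=898: 2 rows → B takes values {171, 184} — violation; C=892: 2 rows → B takes values {180, 171} — violation — fails.
2 of the 4 dependencies hold.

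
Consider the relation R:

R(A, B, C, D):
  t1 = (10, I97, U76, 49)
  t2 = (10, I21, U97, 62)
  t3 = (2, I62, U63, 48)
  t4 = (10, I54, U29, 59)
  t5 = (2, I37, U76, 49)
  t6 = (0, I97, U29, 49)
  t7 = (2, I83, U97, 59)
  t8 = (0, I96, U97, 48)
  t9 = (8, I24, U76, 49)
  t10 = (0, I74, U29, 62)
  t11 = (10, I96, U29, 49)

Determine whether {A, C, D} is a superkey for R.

Yes

All 11 rows have distinct {A, C, D} values, so {A, C, D} → (all attributes) holds and {A, C, D} is a superkey.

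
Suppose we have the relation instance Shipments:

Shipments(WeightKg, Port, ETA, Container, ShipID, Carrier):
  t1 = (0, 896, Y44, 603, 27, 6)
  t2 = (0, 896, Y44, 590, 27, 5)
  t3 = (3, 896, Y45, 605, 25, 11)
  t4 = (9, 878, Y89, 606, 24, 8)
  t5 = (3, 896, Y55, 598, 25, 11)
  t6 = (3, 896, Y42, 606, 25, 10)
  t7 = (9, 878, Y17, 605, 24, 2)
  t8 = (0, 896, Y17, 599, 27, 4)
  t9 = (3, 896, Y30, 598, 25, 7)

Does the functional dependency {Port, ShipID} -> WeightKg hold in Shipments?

(Port=896, ShipID=27): rows 1, 2, 8 → WeightKg = 0, 0, 0 ✓
(Port=896, ShipID=25): rows 3, 5, 6, 9 → WeightKg = 3, 3, 3, 3 ✓
(Port=878, ShipID=24): rows 4, 7 → WeightKg = 9, 9 ✓
Every {Port, ShipID} value is associated with a single WeightKg value, so {Port, ShipID} -> WeightKg holds.

Yes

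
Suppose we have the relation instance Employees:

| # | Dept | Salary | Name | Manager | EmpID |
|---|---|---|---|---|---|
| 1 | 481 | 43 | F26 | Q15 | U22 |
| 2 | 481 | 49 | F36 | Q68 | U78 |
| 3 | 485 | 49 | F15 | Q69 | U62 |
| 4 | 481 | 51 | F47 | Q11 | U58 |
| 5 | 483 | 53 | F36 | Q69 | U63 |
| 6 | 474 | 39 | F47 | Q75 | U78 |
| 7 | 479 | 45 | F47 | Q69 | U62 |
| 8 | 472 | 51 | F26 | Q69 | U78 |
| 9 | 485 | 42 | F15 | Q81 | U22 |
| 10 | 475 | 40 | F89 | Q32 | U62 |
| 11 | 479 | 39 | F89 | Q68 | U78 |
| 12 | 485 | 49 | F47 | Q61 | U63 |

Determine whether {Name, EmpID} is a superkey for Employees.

All 12 rows have distinct {Name, EmpID} values, so {Name, EmpID} → (all attributes) holds and {Name, EmpID} is a superkey.

Yes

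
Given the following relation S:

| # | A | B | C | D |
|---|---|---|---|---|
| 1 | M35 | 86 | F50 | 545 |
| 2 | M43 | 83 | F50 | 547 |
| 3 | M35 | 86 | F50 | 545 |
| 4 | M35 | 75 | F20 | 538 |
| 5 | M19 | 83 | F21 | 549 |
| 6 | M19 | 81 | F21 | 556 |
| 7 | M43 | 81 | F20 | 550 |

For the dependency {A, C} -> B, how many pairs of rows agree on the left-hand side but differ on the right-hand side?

(A=M35, C=F50): all 2 rows agree on B — 0 pairs.
(A=M19, C=F21): violating pairs (5,6) — 1 pair.

1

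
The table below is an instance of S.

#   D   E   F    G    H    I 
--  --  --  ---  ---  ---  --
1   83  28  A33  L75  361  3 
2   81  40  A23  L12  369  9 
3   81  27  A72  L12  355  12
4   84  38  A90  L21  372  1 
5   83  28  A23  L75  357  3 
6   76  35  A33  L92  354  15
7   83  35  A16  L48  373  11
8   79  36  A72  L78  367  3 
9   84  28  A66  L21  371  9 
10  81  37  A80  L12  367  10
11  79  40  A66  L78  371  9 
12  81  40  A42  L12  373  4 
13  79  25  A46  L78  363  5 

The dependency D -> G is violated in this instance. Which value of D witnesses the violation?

D=83: rows 1, 5, 7 → G takes values {L75, L48} — violation
D=81: rows 2, 3, 10, 12 → G = L12, L12, L12, L12 ✓
D=84: rows 4, 9 → G = L21, L21 ✓
D=76: row 6 → G = L92 ✓
D=79: rows 8, 11, 13 → G = L78, L78, L78 ✓
The only D value with inconsistent G is D=83.

83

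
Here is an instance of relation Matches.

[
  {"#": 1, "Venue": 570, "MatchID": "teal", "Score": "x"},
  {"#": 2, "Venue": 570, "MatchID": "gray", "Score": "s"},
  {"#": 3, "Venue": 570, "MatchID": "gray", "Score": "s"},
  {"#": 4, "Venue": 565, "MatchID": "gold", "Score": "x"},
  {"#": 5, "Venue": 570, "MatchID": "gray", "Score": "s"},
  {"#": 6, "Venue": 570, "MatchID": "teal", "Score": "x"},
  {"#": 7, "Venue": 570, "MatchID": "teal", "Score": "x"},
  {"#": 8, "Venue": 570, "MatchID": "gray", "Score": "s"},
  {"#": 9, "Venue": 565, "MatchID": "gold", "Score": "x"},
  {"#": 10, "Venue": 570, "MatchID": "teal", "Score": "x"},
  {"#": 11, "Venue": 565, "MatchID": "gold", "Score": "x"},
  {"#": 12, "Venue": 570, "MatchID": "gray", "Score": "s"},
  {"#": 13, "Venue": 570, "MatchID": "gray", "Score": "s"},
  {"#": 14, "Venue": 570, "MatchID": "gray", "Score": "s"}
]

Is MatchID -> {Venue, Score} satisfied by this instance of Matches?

Yes

MatchID=teal: rows 1, 6, 7, 10 → {Venue,Score} = (570, x), (570, x), (570, x), (570, x) ✓
MatchID=gray: rows 2, 3, 5, 8, 12, 13, 14 → {Venue,Score} = (570, s), (570, s), (570, s), (570, s), (570, s), (570, s), (570, s) ✓
MatchID=gold: rows 4, 9, 11 → {Venue,Score} = (565, x), (565, x), (565, x) ✓
Every MatchID value is associated with a single {Venue, Score} value, so MatchID -> {Venue, Score} holds.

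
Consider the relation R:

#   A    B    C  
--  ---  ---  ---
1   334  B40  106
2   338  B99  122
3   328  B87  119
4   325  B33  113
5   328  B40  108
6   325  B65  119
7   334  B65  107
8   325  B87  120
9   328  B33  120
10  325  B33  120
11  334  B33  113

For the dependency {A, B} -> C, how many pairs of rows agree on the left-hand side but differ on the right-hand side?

(A=325, B=B33): violating pairs (4,10) — 1 pair.

1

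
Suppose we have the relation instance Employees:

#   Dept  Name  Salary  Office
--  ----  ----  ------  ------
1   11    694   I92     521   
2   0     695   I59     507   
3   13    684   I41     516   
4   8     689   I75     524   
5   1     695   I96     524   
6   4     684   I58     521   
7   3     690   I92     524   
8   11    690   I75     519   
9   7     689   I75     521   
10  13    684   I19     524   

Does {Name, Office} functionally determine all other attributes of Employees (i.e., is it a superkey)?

Yes

All 10 rows have distinct {Name, Office} values, so {Name, Office} → (all attributes) holds and {Name, Office} is a superkey.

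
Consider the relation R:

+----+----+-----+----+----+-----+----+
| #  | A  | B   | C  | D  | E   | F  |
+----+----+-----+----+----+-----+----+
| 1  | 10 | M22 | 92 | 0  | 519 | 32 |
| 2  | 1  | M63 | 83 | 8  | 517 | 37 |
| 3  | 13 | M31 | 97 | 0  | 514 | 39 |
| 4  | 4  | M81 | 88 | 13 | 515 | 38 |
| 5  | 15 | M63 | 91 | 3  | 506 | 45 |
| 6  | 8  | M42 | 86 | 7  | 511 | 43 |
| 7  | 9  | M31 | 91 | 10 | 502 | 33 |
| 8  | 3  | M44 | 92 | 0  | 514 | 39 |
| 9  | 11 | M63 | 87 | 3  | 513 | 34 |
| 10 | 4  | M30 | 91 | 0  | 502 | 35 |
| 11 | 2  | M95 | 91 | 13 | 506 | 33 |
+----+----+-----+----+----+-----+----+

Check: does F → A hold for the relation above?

F=32: row 1 → A = 10 ✓
F=37: row 2 → A = 1 ✓
F=39: rows 3, 8 → A takes values {13, 3} — violation
F=38: row 4 → A = 4 ✓
F=45: row 5 → A = 15 ✓
F=43: row 6 → A = 8 ✓
F=33: rows 7, 11 → A takes values {9, 2} — violation
F=34: row 9 → A = 11 ✓
F=35: row 10 → A = 4 ✓
Two rows agree on F but differ on A, so F → A does not hold.

No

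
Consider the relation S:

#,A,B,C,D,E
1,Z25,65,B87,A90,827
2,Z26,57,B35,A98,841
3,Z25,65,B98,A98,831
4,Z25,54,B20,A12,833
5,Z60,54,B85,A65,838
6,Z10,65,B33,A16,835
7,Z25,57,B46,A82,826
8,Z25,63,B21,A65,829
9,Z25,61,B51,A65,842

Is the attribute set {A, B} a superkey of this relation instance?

Rows 1 and 3 have the same {A, B} value (A=Z25, B=65) but are distinct tuples, so {A, B} does not determine every attribute — not a superkey.

No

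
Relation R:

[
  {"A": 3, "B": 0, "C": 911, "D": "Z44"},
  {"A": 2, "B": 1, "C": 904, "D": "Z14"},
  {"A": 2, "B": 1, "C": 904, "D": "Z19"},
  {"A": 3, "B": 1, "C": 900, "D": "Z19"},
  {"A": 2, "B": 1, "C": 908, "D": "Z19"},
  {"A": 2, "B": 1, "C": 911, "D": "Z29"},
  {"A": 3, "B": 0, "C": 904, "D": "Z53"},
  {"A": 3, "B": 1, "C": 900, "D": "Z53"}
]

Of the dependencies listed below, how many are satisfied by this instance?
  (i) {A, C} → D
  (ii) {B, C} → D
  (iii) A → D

(i) {A, C} → D: (A=2, C=904): 2 rows → D takes values {Z14, Z19} — violation; (A=3, C=900): 2 rows → D takes values {Z19, Z53} — violation — fails.
(ii) {B, C} → D: (B=1, C=904): 2 rows → D takes values {Z14, Z19} — violation; (B=1, C=900): 2 rows → D takes values {Z19, Z53} — violation — fails.
(iii) A → D: A=3: 4 rows → D takes values {Z44, Z19, Z53} — violation; A=2: 4 rows → D takes values {Z14, Z19, Z29} — violation — fails.
None of the 3 dependencies hold.

0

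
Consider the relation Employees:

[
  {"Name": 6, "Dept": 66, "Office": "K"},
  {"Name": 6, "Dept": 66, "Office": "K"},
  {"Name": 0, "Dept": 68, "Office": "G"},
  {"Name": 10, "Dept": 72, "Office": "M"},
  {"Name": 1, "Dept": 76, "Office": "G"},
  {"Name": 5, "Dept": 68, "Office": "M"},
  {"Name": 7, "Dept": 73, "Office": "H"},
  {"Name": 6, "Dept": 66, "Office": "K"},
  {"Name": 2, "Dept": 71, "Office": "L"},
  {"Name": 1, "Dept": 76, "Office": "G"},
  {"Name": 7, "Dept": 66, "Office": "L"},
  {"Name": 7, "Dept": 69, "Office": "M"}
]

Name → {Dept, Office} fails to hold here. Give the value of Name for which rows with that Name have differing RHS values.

7

Name=6: 3 rows → {Dept,Office} = (66, K), (66, K), (66, K) ✓
Name=0: 1 row → {Dept,Office} = (68, G) ✓
Name=10: 1 row → {Dept,Office} = (72, M) ✓
Name=1: 2 rows → {Dept,Office} = (76, G), (76, G) ✓
Name=5: 1 row → {Dept,Office} = (68, M) ✓
Name=7: 3 rows → {Dept,Office} takes values {(73, H), (66, L), (69, M)} — violation
Name=2: 1 row → {Dept,Office} = (71, L) ✓
The only Name value with inconsistent RHS is Name=7.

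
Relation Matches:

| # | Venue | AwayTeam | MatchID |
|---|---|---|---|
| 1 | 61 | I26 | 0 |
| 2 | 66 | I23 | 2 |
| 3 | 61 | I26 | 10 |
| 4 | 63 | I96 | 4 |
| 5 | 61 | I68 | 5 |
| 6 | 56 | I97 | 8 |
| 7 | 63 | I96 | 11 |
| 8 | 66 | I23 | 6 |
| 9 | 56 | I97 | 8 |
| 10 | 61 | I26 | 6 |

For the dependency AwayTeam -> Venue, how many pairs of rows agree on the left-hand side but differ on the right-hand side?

AwayTeam=I26: all 3 rows agree on Venue — 0 pairs.
AwayTeam=I23: all 2 rows agree on Venue — 0 pairs.
AwayTeam=I96: all 2 rows agree on Venue — 0 pairs.
AwayTeam=I97: all 2 rows agree on Venue — 0 pairs.

0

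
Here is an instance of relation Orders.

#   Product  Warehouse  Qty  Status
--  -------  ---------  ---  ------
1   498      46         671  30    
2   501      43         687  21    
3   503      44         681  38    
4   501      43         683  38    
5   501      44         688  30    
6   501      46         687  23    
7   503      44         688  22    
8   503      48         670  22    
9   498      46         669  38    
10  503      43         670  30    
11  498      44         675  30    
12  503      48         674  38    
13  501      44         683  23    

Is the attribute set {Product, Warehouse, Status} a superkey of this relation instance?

All 13 rows have distinct {Product, Warehouse, Status} values, so {Product, Warehouse, Status} → (all attributes) holds and {Product, Warehouse, Status} is a superkey.

Yes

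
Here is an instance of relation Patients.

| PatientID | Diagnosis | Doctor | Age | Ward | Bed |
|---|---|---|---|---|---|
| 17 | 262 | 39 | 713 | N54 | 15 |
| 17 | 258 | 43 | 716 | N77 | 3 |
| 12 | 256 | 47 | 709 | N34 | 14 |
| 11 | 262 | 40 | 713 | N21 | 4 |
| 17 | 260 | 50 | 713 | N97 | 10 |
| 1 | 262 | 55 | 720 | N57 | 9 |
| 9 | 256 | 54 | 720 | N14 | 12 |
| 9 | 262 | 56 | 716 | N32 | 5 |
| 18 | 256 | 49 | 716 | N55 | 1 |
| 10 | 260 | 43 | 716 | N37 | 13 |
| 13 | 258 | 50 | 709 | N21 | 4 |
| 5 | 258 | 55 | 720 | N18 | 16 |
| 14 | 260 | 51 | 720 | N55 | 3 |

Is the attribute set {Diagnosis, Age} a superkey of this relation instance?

Two distinct rows share (Diagnosis=262, Age=713), so {Diagnosis, Age} does not determine every attribute — not a superkey.

No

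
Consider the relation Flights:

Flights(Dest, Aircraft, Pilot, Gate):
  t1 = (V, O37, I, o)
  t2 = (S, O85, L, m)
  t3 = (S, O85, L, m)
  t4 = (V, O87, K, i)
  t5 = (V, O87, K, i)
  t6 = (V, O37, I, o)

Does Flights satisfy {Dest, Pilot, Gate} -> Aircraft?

Yes

(Dest=V, Pilot=I, Gate=o): rows 1, 6 → Aircraft = O37, O37 ✓
(Dest=S, Pilot=L, Gate=m): rows 2, 3 → Aircraft = O85, O85 ✓
(Dest=V, Pilot=K, Gate=i): rows 4, 5 → Aircraft = O87, O87 ✓
Every {Dest, Pilot, Gate} value is associated with a single Aircraft value, so {Dest, Pilot, Gate} -> Aircraft holds.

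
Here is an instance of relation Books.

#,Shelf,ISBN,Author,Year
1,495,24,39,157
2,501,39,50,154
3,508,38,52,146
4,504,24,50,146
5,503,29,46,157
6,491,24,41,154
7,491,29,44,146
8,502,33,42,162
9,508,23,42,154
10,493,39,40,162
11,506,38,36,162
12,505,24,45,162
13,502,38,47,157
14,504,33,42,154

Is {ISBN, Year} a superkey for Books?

All 14 rows have distinct {ISBN, Year} values, so {ISBN, Year} → (all attributes) holds and {ISBN, Year} is a superkey.

Yes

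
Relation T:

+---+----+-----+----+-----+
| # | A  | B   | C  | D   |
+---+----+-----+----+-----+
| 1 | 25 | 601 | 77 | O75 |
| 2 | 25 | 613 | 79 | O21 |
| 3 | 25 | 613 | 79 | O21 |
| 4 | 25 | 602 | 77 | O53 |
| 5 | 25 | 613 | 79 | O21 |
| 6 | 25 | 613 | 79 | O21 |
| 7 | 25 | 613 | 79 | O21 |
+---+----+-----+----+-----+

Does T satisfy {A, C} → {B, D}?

No

(A=25, C=77): rows 1, 4 → {B,D} takes values {(601, O75), (602, O53)} — violation
(A=25, C=79): rows 2, 3, 5, 6, 7 → {B,D} = (613, O21), (613, O21), (613, O21), (613, O21), (613, O21) ✓
Two rows agree on {A, C} but differ on {B, D}, so {A, C} → {B, D} does not hold.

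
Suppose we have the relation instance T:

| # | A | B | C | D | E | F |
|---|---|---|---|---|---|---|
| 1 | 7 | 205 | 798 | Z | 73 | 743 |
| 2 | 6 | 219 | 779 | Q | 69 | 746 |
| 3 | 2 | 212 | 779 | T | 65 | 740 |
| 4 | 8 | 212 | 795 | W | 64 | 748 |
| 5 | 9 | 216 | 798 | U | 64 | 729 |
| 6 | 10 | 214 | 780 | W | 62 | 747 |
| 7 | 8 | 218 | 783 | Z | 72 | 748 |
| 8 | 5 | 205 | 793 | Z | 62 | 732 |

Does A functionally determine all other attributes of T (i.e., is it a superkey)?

Rows 4 and 7 have the same A value A=8 but are distinct tuples, so A does not determine every attribute — not a superkey.

No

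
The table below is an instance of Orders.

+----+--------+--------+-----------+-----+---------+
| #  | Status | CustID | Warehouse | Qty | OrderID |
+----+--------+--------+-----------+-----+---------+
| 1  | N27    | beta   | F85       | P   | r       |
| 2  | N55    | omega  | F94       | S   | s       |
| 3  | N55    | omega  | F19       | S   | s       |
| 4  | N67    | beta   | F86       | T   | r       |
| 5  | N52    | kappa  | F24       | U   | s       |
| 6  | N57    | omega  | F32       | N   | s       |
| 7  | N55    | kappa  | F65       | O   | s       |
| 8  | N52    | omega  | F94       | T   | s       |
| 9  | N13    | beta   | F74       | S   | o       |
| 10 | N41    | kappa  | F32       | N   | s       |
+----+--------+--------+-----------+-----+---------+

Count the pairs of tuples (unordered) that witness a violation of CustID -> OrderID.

CustID=beta: violating pairs (1,9), (4,9) — 2 pairs.
CustID=omega: all 4 rows agree on OrderID — 0 pairs.
CustID=kappa: all 3 rows agree on OrderID — 0 pairs.

2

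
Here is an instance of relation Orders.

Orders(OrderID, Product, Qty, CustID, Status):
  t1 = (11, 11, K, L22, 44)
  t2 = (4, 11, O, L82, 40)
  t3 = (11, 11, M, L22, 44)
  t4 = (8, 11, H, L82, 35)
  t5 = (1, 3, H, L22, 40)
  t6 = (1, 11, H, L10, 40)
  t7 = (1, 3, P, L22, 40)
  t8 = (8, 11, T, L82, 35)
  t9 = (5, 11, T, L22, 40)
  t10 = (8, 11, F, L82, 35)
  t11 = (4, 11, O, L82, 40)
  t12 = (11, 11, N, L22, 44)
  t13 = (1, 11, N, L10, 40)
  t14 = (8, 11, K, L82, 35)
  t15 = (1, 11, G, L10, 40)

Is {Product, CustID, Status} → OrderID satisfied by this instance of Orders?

Yes

(Product=11, CustID=L22, Status=44): rows 1, 3, 12 → OrderID = 11, 11, 11 ✓
(Product=11, CustID=L82, Status=40): rows 2, 11 → OrderID = 4, 4 ✓
(Product=11, CustID=L82, Status=35): rows 4, 8, 10, 14 → OrderID = 8, 8, 8, 8 ✓
(Product=3, CustID=L22, Status=40): rows 5, 7 → OrderID = 1, 1 ✓
(Product=11, CustID=L10, Status=40): rows 6, 13, 15 → OrderID = 1, 1, 1 ✓
(Product=11, CustID=L22, Status=40): row 9 → OrderID = 5 ✓
Every {Product, CustID, Status} value is associated with a single OrderID value, so {Product, CustID, Status} → OrderID holds.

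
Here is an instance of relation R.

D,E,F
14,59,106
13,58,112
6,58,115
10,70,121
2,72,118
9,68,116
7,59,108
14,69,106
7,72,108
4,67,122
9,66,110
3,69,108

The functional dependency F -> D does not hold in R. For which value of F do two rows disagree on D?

108

F=106: 2 rows → D = 14, 14 ✓
F=112: 1 row → D = 13 ✓
F=115: 1 row → D = 6 ✓
F=121: 1 row → D = 10 ✓
F=118: 1 row → D = 2 ✓
F=116: 1 row → D = 9 ✓
F=108: 3 rows → D takes values {7, 3} — violation
F=122: 1 row → D = 4 ✓
F=110: 1 row → D = 9 ✓
The only F value with inconsistent D is F=108.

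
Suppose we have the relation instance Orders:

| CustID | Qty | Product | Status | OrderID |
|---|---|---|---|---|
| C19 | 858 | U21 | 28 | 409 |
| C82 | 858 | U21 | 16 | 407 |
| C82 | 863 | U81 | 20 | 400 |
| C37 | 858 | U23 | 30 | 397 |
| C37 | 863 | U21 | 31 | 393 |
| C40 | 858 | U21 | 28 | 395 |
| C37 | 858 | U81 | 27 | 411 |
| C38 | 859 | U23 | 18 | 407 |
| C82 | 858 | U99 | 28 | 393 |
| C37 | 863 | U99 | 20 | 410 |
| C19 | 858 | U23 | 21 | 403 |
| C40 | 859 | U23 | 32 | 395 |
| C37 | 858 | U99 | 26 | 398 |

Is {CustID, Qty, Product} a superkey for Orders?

Yes

All 13 rows have distinct {CustID, Qty, Product} values, so {CustID, Qty, Product} → (all attributes) holds and {CustID, Qty, Product} is a superkey.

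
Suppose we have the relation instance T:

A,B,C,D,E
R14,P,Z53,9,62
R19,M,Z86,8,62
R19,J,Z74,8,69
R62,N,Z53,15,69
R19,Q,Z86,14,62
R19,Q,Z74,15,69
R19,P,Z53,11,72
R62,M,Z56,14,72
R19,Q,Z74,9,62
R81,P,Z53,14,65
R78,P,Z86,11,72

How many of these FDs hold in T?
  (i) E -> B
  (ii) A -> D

0

(i) E -> B: E=62: 4 rows → B takes values {P, M, Q} — violation; E=69: 3 rows → B takes values {J, N, Q} — violation; E=72: 3 rows → B takes values {P, M} — violation — fails.
(ii) A -> D: A=R19: 6 rows → D takes values {8, 14, 15, 11, 9} — violation; A=R62: 2 rows → D takes values {15, 14} — violation — fails.
None of the 2 dependencies hold.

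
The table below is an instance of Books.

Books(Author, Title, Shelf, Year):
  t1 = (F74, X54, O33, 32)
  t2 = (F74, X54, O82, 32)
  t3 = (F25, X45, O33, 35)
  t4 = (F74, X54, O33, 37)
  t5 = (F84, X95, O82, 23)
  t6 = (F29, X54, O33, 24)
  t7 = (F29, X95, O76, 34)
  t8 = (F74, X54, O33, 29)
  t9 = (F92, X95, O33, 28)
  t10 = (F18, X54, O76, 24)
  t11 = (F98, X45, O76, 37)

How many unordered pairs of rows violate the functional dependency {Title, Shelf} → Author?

3

(Title=X54, Shelf=O33): violating pairs (1,6), (4,6), (6,8) — 3 pairs.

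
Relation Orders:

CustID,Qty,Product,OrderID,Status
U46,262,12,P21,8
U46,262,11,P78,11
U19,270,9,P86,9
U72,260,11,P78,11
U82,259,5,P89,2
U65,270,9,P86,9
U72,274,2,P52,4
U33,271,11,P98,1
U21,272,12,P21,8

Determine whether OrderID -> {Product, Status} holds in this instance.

Yes

OrderID=P21: 2 rows → {Product,Status} = (12, 8), (12, 8) ✓
OrderID=P78: 2 rows → {Product,Status} = (11, 11), (11, 11) ✓
OrderID=P86: 2 rows → {Product,Status} = (9, 9), (9, 9) ✓
OrderID=P89: 1 row → {Product,Status} = (5, 2) ✓
OrderID=P52: 1 row → {Product,Status} = (2, 4) ✓
OrderID=P98: 1 row → {Product,Status} = (11, 1) ✓
Every OrderID value is associated with a single {Product, Status} value, so OrderID -> {Product, Status} holds.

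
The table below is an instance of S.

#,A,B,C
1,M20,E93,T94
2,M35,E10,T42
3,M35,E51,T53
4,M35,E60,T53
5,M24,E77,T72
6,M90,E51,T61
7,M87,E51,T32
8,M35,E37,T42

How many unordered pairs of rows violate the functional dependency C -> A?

C=T42: all 2 rows agree on A — 0 pairs.
C=T53: all 2 rows agree on A — 0 pairs.

0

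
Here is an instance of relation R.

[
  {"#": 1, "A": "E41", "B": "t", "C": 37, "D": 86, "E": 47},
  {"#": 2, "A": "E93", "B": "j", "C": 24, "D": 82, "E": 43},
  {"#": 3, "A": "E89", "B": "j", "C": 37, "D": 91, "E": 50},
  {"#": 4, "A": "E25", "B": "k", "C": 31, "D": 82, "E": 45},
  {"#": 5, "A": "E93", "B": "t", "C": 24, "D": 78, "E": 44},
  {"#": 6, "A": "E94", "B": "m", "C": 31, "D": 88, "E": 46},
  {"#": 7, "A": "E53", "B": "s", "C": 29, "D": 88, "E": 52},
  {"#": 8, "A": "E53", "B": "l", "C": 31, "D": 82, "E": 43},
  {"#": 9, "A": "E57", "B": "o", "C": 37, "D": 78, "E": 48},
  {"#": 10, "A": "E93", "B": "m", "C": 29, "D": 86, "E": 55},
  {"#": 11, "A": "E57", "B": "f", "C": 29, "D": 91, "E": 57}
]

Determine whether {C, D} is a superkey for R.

Rows 4 and 8 have the same {C, D} value (C=31, D=82) but are distinct tuples, so {C, D} does not determine every attribute — not a superkey.

No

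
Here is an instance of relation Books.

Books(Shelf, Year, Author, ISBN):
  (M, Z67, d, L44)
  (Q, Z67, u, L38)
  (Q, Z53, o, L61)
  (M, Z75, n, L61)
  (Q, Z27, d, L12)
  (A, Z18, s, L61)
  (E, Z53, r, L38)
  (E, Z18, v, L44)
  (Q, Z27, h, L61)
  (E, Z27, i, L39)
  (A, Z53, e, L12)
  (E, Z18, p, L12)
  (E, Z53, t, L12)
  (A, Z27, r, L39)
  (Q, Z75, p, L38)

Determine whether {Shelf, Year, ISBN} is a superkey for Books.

Yes

All 15 rows have distinct {Shelf, Year, ISBN} values, so {Shelf, Year, ISBN} → (all attributes) holds and {Shelf, Year, ISBN} is a superkey.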